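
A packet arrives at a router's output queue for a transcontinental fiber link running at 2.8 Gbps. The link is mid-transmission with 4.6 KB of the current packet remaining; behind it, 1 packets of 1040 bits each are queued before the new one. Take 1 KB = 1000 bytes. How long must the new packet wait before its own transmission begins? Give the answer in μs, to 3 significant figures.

Each queued packet: L/R = 1040/2800000000 = 0.371429 μs.
1 queued → 0.371429 μs.
Plus remaining 36800 bits of current packet: 13.1429 μs.
Queuing delay = 13.5 μs.

13.5 μs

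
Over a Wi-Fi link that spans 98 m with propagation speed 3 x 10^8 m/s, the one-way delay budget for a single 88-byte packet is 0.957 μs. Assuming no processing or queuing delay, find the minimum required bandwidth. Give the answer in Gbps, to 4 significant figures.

L = 704 bits.
Propagation delay = 98 / 300000000 = 0.326667 μs.
Transmission budget = 0.957 − 0.326667 = 0.630333 μs.
R ≥ L / t_tx = 704 bits / 6.30333e-07 s = 1.117 Gbps.

1.117 Gbps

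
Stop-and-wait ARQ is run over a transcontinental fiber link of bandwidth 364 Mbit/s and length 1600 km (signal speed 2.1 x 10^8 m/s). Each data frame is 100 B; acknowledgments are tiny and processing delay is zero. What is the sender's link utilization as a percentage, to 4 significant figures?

0.01442 %

t_tx = L/R = 800/364000000 = 2.1978e-06 s.
t_prop = 1600000/210000000 = 0.00761905 s; RTT = 0.0152381 s.
Cycle = t_tx + RTT = 0.0152403 s.
Utilization = t_tx / cycle = 2.1978e-06/0.0152403 = 0.01442 %.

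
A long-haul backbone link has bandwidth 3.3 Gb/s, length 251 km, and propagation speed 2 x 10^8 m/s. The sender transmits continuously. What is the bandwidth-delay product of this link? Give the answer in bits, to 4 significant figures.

4142000 bits

Propagation delay = 251000 / 200000000 = 0.001255 s.
BDP = R × t_prop = 3300000000 × 0.001255 = 4141500 bits.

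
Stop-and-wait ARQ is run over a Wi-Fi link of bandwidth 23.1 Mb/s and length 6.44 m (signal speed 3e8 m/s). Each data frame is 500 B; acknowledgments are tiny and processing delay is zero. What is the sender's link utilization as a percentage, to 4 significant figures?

99.98 %

t_tx = L/R = 4000/23100000 = 0.00017316 s.
t_prop = 6.44/300000000 = 2.14667e-08 s; RTT = 4.29333e-08 s.
Cycle = t_tx + RTT = 0.000173203 s.
Utilization = t_tx / cycle = 0.00017316/0.000173203 = 99.98 %.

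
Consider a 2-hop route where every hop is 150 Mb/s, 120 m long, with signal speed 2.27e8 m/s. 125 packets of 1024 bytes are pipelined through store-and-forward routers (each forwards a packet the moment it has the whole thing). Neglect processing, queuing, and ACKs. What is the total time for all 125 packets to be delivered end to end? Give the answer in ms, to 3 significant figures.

6.88 ms

Per-hop transmission t_tx = L/R = 8192/150000000 = 0.0546133 ms.
Per-hop propagation t_prop = 120/227000000 = 0.000528634 ms.
Pipeline fill: first packet needs 2·t_tx to clear all hops; remaining 124 packets each add one t_tx.
Total = (2+125-1)·t_tx + 2·t_prop = 126·0.0546133 + 2·0.000528634 = 6.88 ms.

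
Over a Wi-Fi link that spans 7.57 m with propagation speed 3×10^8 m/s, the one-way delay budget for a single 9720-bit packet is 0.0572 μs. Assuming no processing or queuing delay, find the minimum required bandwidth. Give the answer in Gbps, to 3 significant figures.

304 Gbps

Propagation delay = 7.57 / 300000000 = 0.0252333 μs.
Transmission budget = 0.0572 − 0.0252333 = 0.0319667 μs.
R ≥ L / t_tx = 9720 bits / 3.19667e-08 s = 304 Gbps.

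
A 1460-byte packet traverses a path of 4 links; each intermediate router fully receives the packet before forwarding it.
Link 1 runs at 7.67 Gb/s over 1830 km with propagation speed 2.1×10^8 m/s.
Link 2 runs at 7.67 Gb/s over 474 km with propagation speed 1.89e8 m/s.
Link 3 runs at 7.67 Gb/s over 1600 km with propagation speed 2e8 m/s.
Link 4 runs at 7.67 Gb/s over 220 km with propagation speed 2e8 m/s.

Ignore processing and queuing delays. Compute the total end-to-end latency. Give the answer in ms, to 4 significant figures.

20.33 ms

L = 1460 × 8 = 11680 bits.
Transmission delay per hop = L/R = 11680/7670000000 = 0.00152282 ms; 4 hops → 0.00609126 ms.
Propagation delays (d/s per hop): 8.71429, 2.50794, 8, 1.1 ms; sum = 20.3222 ms.
End-to-end = 20.33 ms.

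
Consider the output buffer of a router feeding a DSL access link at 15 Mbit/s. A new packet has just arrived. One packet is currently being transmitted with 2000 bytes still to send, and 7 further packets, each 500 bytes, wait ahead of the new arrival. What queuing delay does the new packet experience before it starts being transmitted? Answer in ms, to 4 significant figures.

2.933 ms

Each queued packet: L/R = 4000/15000000 = 0.266667 ms.
7 queued → 1.86667 ms.
Plus remaining 16000 bits of current packet: 1.06667 ms.
Queuing delay = 2.933 ms.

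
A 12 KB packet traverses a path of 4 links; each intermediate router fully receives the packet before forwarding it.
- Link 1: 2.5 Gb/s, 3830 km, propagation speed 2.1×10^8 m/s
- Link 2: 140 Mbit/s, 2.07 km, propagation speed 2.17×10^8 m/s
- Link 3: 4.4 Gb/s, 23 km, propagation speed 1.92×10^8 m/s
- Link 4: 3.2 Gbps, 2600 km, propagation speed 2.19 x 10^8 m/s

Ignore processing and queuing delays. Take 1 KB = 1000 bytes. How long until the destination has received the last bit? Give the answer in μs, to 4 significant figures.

31020 μs

L = 96000 bits.
Transmission delays (L/R per hop): 38.4, 685.714, 21.8182, 30 μs; sum = 775.932 μs.
Propagation delays (d/s per hop): 18238.1, 9.53917, 119.792, 11872.1 μs; sum = 30239.6 μs.
End-to-end = 31020 μs.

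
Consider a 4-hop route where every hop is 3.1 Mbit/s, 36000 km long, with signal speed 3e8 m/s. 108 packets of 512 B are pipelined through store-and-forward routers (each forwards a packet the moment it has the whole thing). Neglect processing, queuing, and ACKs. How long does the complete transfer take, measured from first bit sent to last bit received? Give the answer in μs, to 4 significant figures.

626700 μs

Per-hop transmission t_tx = L/R = 4096/3100000 = 1321.29 μs.
Per-hop propagation t_prop = 36000000/300000000 = 120000 μs.
Pipeline fill: first packet needs 4·t_tx to clear all hops; remaining 107 packets each add one t_tx.
Total = (4+108-1)·t_tx + 4·t_prop = 111·1321.29 + 4·120000 = 626700 μs.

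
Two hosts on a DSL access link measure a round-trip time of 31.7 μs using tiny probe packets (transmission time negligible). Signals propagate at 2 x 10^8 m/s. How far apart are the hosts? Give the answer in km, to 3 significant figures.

One-way propagation = RTT/2 = 15.85 μs.
d = s × t = 200000000 × 1.585e-05 = 3.17 km.

3.17 km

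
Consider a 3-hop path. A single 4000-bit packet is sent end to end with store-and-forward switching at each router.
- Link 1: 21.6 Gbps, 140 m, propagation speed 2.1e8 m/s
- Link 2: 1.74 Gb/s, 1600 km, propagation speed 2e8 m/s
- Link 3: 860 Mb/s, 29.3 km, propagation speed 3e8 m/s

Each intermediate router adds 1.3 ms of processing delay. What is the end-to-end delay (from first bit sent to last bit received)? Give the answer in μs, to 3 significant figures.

10700 μs

Transmission delays (L/R per hop): 0.185185, 2.29885, 4.65116 μs; sum = 7.1352 μs.
Propagation delays (d/s per hop): 0.666667, 8000, 97.6667 μs; sum = 8098.33 μs.
Processing at 2 router(s): 2 × 1.3 ms = 2600 μs.
End-to-end = 10700 μs.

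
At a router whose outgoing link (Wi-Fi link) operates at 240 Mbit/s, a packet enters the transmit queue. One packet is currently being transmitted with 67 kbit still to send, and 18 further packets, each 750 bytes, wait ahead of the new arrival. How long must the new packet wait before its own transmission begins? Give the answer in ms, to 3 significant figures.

0.729 ms

Each queued packet: L/R = 6000/240000000 = 0.025 ms.
18 queued → 0.45 ms.
Plus remaining 67000 bits of current packet: 0.279167 ms.
Queuing delay = 0.729 ms.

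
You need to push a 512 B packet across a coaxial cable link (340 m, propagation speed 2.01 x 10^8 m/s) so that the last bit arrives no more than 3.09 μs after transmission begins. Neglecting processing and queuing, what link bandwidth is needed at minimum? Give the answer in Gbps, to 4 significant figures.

2.929 Gbps

L = 4096 bits.
Propagation delay = 340 / 2.01e+08 = 1.69154 μs.
Transmission budget = 3.09 − 1.69154 = 1.39846 μs.
R ≥ L / t_tx = 4096 bits / 1.39846e-06 s = 2.929 Gbps.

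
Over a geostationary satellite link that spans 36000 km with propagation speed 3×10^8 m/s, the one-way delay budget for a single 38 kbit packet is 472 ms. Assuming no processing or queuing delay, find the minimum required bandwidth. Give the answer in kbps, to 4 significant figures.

Propagation delay = 36000000 / 300000000 = 120 ms.
Transmission budget = 472 − 120 = 352 ms.
R ≥ L / t_tx = 38000 bits / 0.352 s = 108.0 kbps.

108.0 kbps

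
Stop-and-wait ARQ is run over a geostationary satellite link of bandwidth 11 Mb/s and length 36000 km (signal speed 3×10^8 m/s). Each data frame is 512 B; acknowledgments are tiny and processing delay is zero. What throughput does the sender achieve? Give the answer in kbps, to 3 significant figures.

t_tx = L/R = 4096/11000000 = 0.000372364 s.
t_prop = 36000000/300000000 = 0.12 s; RTT = 0.24 s.
Cycle = t_tx + RTT = 0.240372 s.
Throughput = L / cycle = 4096 / 0.240372 = 17.0 kbps.

17.0 kbps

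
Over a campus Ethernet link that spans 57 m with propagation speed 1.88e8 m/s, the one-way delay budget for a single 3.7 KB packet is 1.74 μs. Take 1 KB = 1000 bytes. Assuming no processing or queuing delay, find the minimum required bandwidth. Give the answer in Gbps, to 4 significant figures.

20.60 Gbps

L = 29600 bits.
Propagation delay = 57 / 188000000 = 0.303191 μs.
Transmission budget = 1.74 − 0.303191 = 1.43681 μs.
R ≥ L / t_tx = 29600 bits / 1.43681e-06 s = 20.60 Gbps.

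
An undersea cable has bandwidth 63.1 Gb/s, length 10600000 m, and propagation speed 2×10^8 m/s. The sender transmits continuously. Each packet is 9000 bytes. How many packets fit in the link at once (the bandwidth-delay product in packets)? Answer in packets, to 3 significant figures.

Propagation delay = 10600000 / 200000000 = 0.053 s.
BDP = R × t_prop = 63100000000 × 0.053 = 3344300000 bits.
In packets of 72000 bits: 46400 packets.

46400 packets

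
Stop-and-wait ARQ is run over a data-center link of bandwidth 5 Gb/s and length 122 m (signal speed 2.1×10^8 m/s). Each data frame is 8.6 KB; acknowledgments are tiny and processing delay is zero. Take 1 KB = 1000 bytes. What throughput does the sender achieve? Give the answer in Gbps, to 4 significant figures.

4.611 Gbps

t_tx = L/R = 68800/5000000000 = 1.376e-05 s.
t_prop = 122/210000000 = 5.80952e-07 s; RTT = 1.1619e-06 s.
Cycle = t_tx + RTT = 1.49219e-05 s.
Throughput = L / cycle = 68800 / 1.49219e-05 = 4.611 Gbps.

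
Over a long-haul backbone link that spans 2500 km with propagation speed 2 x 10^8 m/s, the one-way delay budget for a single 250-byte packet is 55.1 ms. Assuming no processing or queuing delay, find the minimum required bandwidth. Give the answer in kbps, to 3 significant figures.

46.9 kbps

L = 2000 bits.
Propagation delay = 2500000 / 200000000 = 12.5 ms.
Transmission budget = 55.1 − 12.5 = 42.6 ms.
R ≥ L / t_tx = 2000 bits / 0.0426 s = 46.9 kbps.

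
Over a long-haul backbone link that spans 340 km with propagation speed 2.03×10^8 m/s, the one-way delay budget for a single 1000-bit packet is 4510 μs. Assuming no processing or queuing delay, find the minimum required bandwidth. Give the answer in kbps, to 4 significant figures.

352.7 kbps

Propagation delay = 340000 / 2.03e+08 = 1674.88 μs.
Transmission budget = 4510 − 1674.88 = 2835.12 μs.
R ≥ L / t_tx = 1000 bits / 0.00283512 s = 352.7 kbps.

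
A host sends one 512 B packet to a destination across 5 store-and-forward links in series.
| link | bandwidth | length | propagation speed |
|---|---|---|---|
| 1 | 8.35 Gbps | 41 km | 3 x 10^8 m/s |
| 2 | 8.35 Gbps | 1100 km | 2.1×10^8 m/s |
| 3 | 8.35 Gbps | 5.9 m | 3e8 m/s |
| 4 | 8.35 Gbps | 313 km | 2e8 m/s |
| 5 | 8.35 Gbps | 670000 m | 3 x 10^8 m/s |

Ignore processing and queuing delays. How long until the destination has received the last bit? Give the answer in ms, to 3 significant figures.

L = 512 × 8 = 4096 bits.
Transmission delay per hop = L/R = 4096/8350000000 = 0.000490539 ms; 5 hops → 0.00245269 ms.
Propagation delays (d/s per hop): 0.136667, 5.2381, 1.96667e-05, 1.565, 2.23333 ms; sum = 9.17311 ms.
End-to-end = 9.18 ms.

9.18 ms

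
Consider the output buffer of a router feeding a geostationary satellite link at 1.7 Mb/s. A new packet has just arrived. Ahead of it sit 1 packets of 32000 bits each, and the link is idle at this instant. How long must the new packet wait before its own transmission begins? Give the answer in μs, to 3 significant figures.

Each queued packet: L/R = 32000/1700000 = 18823.5 μs.
1 queued → 18823.5 μs.
Queuing delay = 18800 μs.

18800 μs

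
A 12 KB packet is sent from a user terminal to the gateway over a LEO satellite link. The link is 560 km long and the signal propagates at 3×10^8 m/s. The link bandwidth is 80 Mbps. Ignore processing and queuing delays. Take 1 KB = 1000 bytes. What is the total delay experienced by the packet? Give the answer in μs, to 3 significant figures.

L = 96000 bits.
Transmission delay = L/R = 96000 / 80000000 = 1200 μs.
Propagation delay = d/s = 560000 m / 300000000 m/s = 1866.67 μs.
Total = 3070 μs.

3070 μs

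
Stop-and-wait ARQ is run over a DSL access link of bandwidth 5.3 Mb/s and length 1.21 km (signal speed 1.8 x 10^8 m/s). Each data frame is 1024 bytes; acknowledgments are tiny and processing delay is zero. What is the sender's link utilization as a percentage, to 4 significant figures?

99.14 %

t_tx = L/R = 8192/5300000 = 0.00154566 s.
t_prop = 1210/180000000 = 6.72222e-06 s; RTT = 1.34444e-05 s.
Cycle = t_tx + RTT = 0.0015591 s.
Utilization = t_tx / cycle = 0.00154566/0.0015591 = 99.14 %.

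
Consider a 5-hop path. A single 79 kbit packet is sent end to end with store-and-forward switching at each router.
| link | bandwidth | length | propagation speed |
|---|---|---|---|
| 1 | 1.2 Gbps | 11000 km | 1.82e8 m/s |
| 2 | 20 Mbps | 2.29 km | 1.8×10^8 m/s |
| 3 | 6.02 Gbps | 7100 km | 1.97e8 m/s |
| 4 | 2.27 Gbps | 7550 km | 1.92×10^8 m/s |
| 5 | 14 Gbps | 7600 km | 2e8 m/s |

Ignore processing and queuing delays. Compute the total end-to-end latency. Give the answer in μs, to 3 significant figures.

L = 79000 bits.
Transmission delays (L/R per hop): 65.8333, 3950, 13.1229, 34.8018, 5.64286 μs; sum = 4069.4 μs.
Propagation delays (d/s per hop): 60439.6, 12.7222, 36040.6, 39322.9, 38000 μs; sum = 173816 μs.
End-to-end = 178000 μs.

178000 μs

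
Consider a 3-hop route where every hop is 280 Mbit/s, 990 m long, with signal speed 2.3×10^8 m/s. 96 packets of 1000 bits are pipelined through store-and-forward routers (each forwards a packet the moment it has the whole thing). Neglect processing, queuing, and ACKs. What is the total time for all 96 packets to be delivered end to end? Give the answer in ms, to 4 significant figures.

0.3629 ms

Per-hop transmission t_tx = L/R = 1000/280000000 = 0.00357143 ms.
Per-hop propagation t_prop = 990/2.3e+08 = 0.00430435 ms.
Pipeline fill: first packet needs 3·t_tx to clear all hops; remaining 95 packets each add one t_tx.
Total = (3+96-1)·t_tx + 3·t_prop = 98·0.00357143 + 3·0.00430435 = 0.3629 ms.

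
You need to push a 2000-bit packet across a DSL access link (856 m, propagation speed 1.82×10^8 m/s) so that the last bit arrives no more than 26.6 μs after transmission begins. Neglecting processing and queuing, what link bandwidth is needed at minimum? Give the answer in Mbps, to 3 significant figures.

Propagation delay = 856 / 182000000 = 4.7033 μs.
Transmission budget = 26.6 − 4.7033 = 21.8967 μs.
R ≥ L / t_tx = 2000 bits / 2.18967e-05 s = 91.3 Mbps.

91.3 Mbps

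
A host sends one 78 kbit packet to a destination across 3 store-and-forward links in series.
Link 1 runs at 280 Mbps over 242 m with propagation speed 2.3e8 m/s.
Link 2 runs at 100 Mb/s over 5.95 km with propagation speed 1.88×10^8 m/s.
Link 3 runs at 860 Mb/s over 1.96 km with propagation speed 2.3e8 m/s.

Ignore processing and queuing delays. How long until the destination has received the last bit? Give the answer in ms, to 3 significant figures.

1.19 ms

L = 78000 bits.
Transmission delays (L/R per hop): 0.278571, 0.78, 0.0906977 ms; sum = 1.14927 ms.
Propagation delays (d/s per hop): 0.00105217, 0.0316489, 0.00852174 ms; sum = 0.0412228 ms.
End-to-end = 1.19 ms.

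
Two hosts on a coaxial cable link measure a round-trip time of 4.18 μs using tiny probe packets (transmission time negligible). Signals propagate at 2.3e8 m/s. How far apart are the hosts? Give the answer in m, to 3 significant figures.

481 m

One-way propagation = RTT/2 = 2.09 μs.
d = s × t = 2.3e+08 × 2.09e-06 = 481 m.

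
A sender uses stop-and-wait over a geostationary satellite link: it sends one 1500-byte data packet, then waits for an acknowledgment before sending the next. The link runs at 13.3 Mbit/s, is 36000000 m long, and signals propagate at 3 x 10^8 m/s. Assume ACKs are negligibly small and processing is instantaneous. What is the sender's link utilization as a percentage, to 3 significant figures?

t_tx = L/R = 12000/13300000 = 0.000902256 s.
t_prop = 36000000/300000000 = 0.12 s; RTT = 0.24 s.
Cycle = t_tx + RTT = 0.240902 s.
Utilization = t_tx / cycle = 0.000902256/0.240902 = 0.375 %.

0.375 %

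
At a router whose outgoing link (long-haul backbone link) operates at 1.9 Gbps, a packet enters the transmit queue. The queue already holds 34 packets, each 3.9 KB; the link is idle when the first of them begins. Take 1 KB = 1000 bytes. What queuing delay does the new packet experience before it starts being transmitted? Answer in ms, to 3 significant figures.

Each queued packet: L/R = 31200/1900000000 = 0.0164211 ms.
34 queued → 0.558316 ms.
Queuing delay = 0.558 ms.

0.558 ms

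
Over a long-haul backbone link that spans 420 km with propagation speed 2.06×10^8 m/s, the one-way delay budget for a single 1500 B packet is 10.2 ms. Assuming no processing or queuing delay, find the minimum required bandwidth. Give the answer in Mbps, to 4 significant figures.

L = 12000 bits.
Propagation delay = 420000 / 206000000 = 2.03883 ms.
Transmission budget = 10.2 − 2.03883 = 8.16117 ms.
R ≥ L / t_tx = 12000 bits / 0.00816117 s = 1.470 Mbps.

1.470 Mbps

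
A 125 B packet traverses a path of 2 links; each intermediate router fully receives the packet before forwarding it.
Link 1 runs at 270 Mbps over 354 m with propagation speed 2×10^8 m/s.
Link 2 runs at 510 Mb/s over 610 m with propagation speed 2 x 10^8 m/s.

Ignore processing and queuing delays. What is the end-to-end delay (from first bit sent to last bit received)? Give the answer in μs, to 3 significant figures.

L = 125 × 8 = 1000 bits.
Transmission delays (L/R per hop): 3.7037, 1.96078 μs; sum = 5.66449 μs.
Propagation delays (d/s per hop): 1.77, 3.05 μs; sum = 4.82 μs.
End-to-end = 10.5 μs.

10.5 μs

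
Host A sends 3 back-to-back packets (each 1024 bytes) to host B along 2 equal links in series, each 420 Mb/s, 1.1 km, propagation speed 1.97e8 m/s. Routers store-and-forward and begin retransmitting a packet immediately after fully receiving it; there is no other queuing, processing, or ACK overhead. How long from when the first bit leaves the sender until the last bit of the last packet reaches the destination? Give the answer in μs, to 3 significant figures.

89.2 μs

Per-hop transmission t_tx = L/R = 8192/420000000 = 19.5048 μs.
Per-hop propagation t_prop = 1100/197000000 = 5.58376 μs.
Pipeline fill: first packet needs 2·t_tx to clear all hops; remaining 2 packets each add one t_tx.
Total = (2+3-1)·t_tx + 2·t_prop = 4·19.5048 + 2·5.58376 = 89.2 μs.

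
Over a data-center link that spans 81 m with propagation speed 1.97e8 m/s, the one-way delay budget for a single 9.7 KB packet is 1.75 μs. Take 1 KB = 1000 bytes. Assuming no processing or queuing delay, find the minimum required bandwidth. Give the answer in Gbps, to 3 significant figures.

58.0 Gbps

L = 77600 bits.
Propagation delay = 81 / 197000000 = 0.411168 μs.
Transmission budget = 1.75 − 0.411168 = 1.33883 μs.
R ≥ L / t_tx = 77600 bits / 1.33883e-06 s = 58.0 Gbps.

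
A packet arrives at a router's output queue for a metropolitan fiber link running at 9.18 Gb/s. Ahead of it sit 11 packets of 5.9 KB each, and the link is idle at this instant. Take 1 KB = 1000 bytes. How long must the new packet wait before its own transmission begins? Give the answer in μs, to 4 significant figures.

Each queued packet: L/R = 47200/9180000000 = 5.14161 μs.
11 queued → 56.5577 μs.
Queuing delay = 56.56 μs.

56.56 μs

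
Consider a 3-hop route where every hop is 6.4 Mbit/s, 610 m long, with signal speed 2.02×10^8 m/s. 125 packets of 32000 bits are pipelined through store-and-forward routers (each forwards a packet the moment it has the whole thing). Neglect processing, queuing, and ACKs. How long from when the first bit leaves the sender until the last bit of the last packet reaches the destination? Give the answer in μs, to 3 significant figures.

Per-hop transmission t_tx = L/R = 32000/6400000 = 5000 μs.
Per-hop propagation t_prop = 610/202000000 = 3.0198 μs.
Pipeline fill: first packet needs 3·t_tx to clear all hops; remaining 124 packets each add one t_tx.
Total = (3+125-1)·t_tx + 3·t_prop = 127·5000 + 3·3.0198 = 635000 μs.

635000 μs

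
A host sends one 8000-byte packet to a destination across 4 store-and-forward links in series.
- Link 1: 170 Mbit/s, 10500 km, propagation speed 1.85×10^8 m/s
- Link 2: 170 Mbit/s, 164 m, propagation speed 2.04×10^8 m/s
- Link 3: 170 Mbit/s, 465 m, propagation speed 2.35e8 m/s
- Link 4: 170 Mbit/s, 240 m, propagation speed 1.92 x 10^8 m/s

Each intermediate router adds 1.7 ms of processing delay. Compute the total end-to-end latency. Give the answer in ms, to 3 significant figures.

63.4 ms

L = 8000 × 8 = 64000 bits.
Transmission delay per hop = L/R = 64000/170000000 = 0.376471 ms; 4 hops → 1.50588 ms.
Propagation delays (d/s per hop): 56.7568, 0.000803922, 0.00197872, 0.00125 ms; sum = 56.7608 ms.
Processing at 3 router(s): 3 × 1.7 ms = 5.1 ms.
End-to-end = 63.4 ms.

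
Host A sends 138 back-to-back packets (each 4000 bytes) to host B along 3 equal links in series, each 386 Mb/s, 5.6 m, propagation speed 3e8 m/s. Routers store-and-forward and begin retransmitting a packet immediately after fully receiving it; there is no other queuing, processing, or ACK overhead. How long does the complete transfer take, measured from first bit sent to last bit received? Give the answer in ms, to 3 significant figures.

11.6 ms

Per-hop transmission t_tx = L/R = 32000/386000000 = 0.0829016 ms.
Per-hop propagation t_prop = 5.6/300000000 = 1.86667e-05 ms.
Pipeline fill: first packet needs 3·t_tx to clear all hops; remaining 137 packets each add one t_tx.
Total = (3+138-1)·t_tx + 3·t_prop = 140·0.0829016 + 3·1.86667e-05 = 11.6 ms.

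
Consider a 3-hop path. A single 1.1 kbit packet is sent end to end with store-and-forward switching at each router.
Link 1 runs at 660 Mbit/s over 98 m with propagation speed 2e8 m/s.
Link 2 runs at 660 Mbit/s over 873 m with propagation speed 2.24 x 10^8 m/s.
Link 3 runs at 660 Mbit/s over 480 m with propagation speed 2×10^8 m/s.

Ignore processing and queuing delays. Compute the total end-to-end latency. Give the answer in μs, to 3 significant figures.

L = 1100 bits.
Transmission delay per hop = L/R = 1100/660000000 = 1.66667 μs; 3 hops → 5 μs.
Propagation delays (d/s per hop): 0.49, 3.89732, 2.4 μs; sum = 6.78732 μs.
End-to-end = 11.8 μs.

11.8 μs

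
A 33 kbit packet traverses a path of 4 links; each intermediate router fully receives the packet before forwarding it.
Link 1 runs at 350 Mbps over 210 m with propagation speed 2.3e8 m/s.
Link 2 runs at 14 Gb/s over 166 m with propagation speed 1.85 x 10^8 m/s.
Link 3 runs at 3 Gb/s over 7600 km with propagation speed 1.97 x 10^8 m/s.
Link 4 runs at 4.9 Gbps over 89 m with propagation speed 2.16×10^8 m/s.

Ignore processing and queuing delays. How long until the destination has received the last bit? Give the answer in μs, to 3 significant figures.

L = 33000 bits.
Transmission delays (L/R per hop): 94.2857, 2.35714, 11, 6.73469 μs; sum = 114.378 μs.
Propagation delays (d/s per hop): 0.913043, 0.897297, 38578.7, 0.412037 μs; sum = 38580.9 μs.
End-to-end = 38700 μs.

38700 μs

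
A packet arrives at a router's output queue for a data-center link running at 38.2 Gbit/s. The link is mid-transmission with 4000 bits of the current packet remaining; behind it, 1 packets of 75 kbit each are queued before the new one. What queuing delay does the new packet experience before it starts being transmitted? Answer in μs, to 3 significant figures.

Each queued packet: L/R = 75000/38200000000 = 1.96335 μs.
1 queued → 1.96335 μs.
Plus remaining 4000 bits of current packet: 0.104712 μs.
Queuing delay = 2.07 μs.

2.07 μs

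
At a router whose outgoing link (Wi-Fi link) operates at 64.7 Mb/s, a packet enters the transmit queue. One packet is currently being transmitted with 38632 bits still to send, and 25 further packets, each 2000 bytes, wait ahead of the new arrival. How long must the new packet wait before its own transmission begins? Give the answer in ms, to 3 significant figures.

Each queued packet: L/R = 16000/64700000 = 0.247295 ms.
25 queued → 6.18238 ms.
Plus remaining 38632 bits of current packet: 0.597094 ms.
Queuing delay = 6.78 ms.

6.78 ms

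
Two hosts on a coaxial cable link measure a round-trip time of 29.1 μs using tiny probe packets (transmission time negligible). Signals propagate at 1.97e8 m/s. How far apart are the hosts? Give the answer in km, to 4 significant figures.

One-way propagation = RTT/2 = 14.55 μs.
d = s × t = 197000000 × 1.455e-05 = 2.866 km.

2.866 km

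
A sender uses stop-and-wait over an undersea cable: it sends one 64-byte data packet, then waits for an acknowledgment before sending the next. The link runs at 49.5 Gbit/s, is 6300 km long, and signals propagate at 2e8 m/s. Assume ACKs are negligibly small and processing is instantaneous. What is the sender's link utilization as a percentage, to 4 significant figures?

0.00001642 %

t_tx = L/R = 512/49500000000 = 1.03434e-08 s.
t_prop = 6300000/200000000 = 0.0315 s; RTT = 0.063 s.
Cycle = t_tx + RTT = 0.063 s.
Utilization = t_tx / cycle = 1.03434e-08/0.063 = 0.00001642 %.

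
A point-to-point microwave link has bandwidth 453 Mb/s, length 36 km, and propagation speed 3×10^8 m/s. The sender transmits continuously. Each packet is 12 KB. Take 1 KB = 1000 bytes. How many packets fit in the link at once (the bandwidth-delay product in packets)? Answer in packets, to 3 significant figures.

Propagation delay = 36000 / 300000000 = 0.00012 s.
BDP = R × t_prop = 453000000 × 0.00012 = 54360 bits.
In packets of 96000 bits: 0.566 packets.

0.566 packets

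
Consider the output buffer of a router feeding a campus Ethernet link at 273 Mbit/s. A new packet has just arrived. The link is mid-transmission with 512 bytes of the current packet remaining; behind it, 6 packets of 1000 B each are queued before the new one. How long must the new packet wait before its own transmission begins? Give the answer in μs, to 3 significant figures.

191 μs

Each queued packet: L/R = 8000/273000000 = 29.304 μs.
6 queued → 175.824 μs.
Plus remaining 4096 bits of current packet: 15.0037 μs.
Queuing delay = 191 μs.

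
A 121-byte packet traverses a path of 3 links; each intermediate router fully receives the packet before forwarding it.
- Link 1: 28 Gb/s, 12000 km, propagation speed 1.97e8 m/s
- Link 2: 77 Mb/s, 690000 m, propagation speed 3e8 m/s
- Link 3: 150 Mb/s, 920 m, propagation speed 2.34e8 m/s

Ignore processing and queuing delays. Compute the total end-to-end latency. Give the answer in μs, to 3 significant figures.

63200 μs

L = 121 × 8 = 968 bits.
Transmission delays (L/R per hop): 0.0345714, 12.5714, 6.45333 μs; sum = 19.0593 μs.
Propagation delays (d/s per hop): 60913.7, 2300, 3.93162 μs; sum = 63217.6 μs.
End-to-end = 63200 μs.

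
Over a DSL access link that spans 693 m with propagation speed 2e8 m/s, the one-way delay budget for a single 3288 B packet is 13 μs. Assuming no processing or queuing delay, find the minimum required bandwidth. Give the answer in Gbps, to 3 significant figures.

L = 26304 bits.
Propagation delay = 693 / 200000000 = 3.465 μs.
Transmission budget = 13 − 3.465 = 9.535 μs.
R ≥ L / t_tx = 26304 bits / 9.535e-06 s = 2.76 Gbps.

2.76 Gbps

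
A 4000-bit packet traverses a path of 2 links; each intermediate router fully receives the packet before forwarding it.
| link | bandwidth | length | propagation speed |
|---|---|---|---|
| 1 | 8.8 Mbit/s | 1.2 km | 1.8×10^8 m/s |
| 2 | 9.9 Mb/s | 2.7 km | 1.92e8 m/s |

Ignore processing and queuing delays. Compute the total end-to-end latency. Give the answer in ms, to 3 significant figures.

0.879 ms

Transmission delays (L/R per hop): 0.454545, 0.40404 ms; sum = 0.858586 ms.
Propagation delays (d/s per hop): 0.00666667, 0.0140625 ms; sum = 0.0207292 ms.
End-to-end = 0.879 ms.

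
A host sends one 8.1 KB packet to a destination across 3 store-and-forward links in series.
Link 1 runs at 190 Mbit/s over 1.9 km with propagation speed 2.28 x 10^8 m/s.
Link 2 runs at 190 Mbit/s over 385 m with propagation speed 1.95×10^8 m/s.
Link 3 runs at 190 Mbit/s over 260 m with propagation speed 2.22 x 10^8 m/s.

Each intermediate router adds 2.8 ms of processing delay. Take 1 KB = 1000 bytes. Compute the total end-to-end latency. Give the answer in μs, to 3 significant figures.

6630 μs

L = 64800 bits.
Transmission delay per hop = L/R = 64800/190000000 = 341.053 μs; 3 hops → 1023.16 μs.
Propagation delays (d/s per hop): 8.33333, 1.97436, 1.17117 μs; sum = 11.4789 μs.
Processing at 2 router(s): 2 × 2.8 ms = 5600 μs.
End-to-end = 6630 μs.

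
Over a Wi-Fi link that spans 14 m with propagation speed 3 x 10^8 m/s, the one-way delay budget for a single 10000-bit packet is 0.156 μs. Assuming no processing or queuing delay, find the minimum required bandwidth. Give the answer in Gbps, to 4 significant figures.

91.46 Gbps

Propagation delay = 14 / 300000000 = 0.0466667 μs.
Transmission budget = 0.156 − 0.0466667 = 0.109333 μs.
R ≥ L / t_tx = 10000 bits / 1.09333e-07 s = 91.46 Gbps.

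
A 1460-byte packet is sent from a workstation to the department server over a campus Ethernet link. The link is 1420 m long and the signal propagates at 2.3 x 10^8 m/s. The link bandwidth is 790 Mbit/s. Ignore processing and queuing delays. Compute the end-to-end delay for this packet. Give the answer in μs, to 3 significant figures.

21.0 μs

L = 1460 × 8 = 11680 bits.
Transmission delay = L/R = 11680 / 790000000 = 14.7848 μs.
Propagation delay = d/s = 1420 m / 2.3e+08 m/s = 6.17391 μs.
Total = 21.0 μs.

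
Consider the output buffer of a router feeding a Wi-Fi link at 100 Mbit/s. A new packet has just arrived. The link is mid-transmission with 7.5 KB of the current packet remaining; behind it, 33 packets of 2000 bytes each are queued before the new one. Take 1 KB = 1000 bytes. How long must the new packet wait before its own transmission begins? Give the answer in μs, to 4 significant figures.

Each queued packet: L/R = 16000/100000000 = 160 μs.
33 queued → 5280 μs.
Plus remaining 60000 bits of current packet: 600 μs.
Queuing delay = 5880 μs.

5880 μs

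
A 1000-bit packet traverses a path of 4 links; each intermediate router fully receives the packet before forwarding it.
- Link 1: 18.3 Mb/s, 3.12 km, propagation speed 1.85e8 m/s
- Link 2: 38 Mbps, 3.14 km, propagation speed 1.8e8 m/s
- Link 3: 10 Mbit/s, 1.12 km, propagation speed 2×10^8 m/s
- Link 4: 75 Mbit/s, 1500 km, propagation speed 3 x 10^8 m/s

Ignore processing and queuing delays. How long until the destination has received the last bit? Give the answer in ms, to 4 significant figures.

5.234 ms

Transmission delays (L/R per hop): 0.0546448, 0.0263158, 0.1, 0.0133333 ms; sum = 0.194294 ms.
Propagation delays (d/s per hop): 0.0168649, 0.0174444, 0.0056, 5 ms; sum = 5.03991 ms.
End-to-end = 5.234 ms.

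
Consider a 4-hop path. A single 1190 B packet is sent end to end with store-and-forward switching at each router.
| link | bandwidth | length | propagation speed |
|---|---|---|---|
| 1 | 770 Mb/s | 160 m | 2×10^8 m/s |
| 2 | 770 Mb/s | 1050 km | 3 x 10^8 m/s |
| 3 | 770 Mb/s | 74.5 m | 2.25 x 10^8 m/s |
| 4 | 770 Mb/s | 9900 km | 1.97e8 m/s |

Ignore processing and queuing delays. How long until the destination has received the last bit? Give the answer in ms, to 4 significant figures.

53.80 ms

L = 1190 × 8 = 9520 bits.
Transmission delay per hop = L/R = 9520/770000000 = 0.0123636 ms; 4 hops → 0.0494545 ms.
Propagation delays (d/s per hop): 0.0008, 3.5, 0.000331111, 50.2538 ms; sum = 53.7549 ms.
End-to-end = 53.80 ms.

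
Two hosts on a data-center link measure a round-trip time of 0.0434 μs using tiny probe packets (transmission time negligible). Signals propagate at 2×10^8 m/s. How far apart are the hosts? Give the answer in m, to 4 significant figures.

One-way propagation = RTT/2 = 0.0217 μs.
d = s × t = 200000000 × 2.17e-08 = 4.340 m.

4.340 m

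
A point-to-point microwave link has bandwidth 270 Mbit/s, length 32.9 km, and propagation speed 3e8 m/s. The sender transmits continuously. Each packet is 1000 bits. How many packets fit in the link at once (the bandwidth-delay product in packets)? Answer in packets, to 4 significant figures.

Propagation delay = 32900 / 300000000 = 0.000109667 s.
BDP = R × t_prop = 270000000 × 0.000109667 = 29610 bits.
In packets of 1000 bits: 29.61 packets.

29.61 packets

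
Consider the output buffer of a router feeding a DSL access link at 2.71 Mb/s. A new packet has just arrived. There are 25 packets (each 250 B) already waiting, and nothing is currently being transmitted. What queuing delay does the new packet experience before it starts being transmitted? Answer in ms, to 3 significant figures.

18.5 ms

Each queued packet: L/R = 2000/2710000 = 0.738007 ms.
25 queued → 18.4502 ms.
Queuing delay = 18.5 ms.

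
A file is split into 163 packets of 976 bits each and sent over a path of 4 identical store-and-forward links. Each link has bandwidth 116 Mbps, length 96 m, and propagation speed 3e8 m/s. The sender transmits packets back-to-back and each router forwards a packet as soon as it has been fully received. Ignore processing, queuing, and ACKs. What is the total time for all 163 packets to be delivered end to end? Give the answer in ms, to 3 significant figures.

Per-hop transmission t_tx = L/R = 976/116000000 = 0.00841379 ms.
Per-hop propagation t_prop = 96/300000000 = 0.00032 ms.
Pipeline fill: first packet needs 4·t_tx to clear all hops; remaining 162 packets each add one t_tx.
Total = (4+163-1)·t_tx + 4·t_prop = 166·0.00841379 + 4·0.00032 = 1.40 ms.

1.40 ms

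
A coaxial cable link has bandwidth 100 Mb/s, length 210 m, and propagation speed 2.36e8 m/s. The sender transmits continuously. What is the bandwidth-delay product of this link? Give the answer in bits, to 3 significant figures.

89.0 bits

Propagation delay = 210 / 236000000 = 8.89831e-07 s.
BDP = R × t_prop = 100000000 × 8.89831e-07 = 88.9831 bits.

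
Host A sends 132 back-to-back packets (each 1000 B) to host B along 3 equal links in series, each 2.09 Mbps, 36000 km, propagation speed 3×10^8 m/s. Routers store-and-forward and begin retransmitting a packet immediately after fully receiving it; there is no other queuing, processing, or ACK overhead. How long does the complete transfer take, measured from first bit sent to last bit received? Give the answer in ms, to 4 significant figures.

872.9 ms

Per-hop transmission t_tx = L/R = 8000/2.09e+06 = 3.82775 ms.
Per-hop propagation t_prop = 36000000/300000000 = 120 ms.
Pipeline fill: first packet needs 3·t_tx to clear all hops; remaining 131 packets each add one t_tx.
Total = (3+132-1)·t_tx + 3·t_prop = 134·3.82775 + 3·120 = 872.9 ms.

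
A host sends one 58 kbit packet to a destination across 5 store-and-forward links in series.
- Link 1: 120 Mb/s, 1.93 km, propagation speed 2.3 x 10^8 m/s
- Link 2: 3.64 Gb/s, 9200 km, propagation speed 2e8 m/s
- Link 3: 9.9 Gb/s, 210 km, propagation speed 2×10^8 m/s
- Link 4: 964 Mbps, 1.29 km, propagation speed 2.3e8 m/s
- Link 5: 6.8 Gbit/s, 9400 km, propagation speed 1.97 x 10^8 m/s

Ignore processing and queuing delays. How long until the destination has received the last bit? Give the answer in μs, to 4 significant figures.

L = 58000 bits.
Transmission delays (L/R per hop): 483.333, 15.9341, 5.85859, 60.166, 8.52941 μs; sum = 573.821 μs.
Propagation delays (d/s per hop): 8.3913, 46000, 1050, 5.6087, 47715.7 μs; sum = 94779.7 μs.
End-to-end = 95350 μs.

95350 μs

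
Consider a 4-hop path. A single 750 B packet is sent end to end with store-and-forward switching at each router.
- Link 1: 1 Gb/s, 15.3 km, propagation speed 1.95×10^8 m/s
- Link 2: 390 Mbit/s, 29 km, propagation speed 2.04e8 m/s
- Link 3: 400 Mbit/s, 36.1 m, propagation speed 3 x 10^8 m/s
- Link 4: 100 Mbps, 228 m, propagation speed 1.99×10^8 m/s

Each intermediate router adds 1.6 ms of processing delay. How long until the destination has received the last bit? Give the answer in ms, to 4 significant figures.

5.118 ms

L = 750 × 8 = 6000 bits.
Transmission delays (L/R per hop): 0.006, 0.0153846, 0.015, 0.06 ms; sum = 0.0963846 ms.
Propagation delays (d/s per hop): 0.0784615, 0.142157, 0.000120333, 0.00114573 ms; sum = 0.221884 ms.
Processing at 3 router(s): 3 × 1.6 ms = 4.8 ms.
End-to-end = 5.118 ms.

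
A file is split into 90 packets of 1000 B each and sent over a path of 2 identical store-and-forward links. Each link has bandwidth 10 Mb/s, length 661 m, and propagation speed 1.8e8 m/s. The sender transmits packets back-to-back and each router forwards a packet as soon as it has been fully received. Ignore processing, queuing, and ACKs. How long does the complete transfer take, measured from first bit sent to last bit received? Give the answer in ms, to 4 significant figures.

Per-hop transmission t_tx = L/R = 8000/10000000 = 0.8 ms.
Per-hop propagation t_prop = 661/180000000 = 0.00367222 ms.
Pipeline fill: first packet needs 2·t_tx to clear all hops; remaining 89 packets each add one t_tx.
Total = (2+90-1)·t_tx + 2·t_prop = 91·0.8 + 2·0.00367222 = 72.81 ms.

72.81 ms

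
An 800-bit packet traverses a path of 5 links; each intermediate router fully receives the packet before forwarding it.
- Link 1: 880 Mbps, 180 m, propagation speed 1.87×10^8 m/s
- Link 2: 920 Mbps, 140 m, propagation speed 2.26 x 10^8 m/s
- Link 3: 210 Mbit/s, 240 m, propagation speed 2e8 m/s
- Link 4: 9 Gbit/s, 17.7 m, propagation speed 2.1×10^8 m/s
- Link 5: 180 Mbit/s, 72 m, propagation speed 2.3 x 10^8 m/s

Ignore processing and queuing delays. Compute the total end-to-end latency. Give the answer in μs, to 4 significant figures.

13.30 μs

Transmission delays (L/R per hop): 0.909091, 0.869565, 3.80952, 0.0888889, 4.44444 μs; sum = 10.1215 μs.
Propagation delays (d/s per hop): 0.962567, 0.619469, 1.2, 0.0842857, 0.313043 μs; sum = 3.17937 μs.
End-to-end = 13.30 μs.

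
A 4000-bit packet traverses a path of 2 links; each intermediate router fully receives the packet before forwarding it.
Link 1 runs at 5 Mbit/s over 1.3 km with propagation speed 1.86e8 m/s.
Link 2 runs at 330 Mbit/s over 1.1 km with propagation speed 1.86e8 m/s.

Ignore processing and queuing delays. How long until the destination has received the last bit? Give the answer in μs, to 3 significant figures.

825 μs

Transmission delays (L/R per hop): 800, 12.1212 μs; sum = 812.121 μs.
Propagation delays (d/s per hop): 6.98925, 5.91398 μs; sum = 12.9032 μs.
End-to-end = 825 μs.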